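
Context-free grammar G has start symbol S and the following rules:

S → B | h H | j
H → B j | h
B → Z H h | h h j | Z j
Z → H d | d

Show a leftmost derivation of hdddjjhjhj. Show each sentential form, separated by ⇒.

S ⇒ hH ⇒ hBj ⇒ hZHhj ⇒ hdHhj ⇒ hdBjhj ⇒ hdZHhjhj ⇒ hddHhjhj ⇒ hddBjhjhj ⇒ hddZjjhjhj ⇒ hdddjjhjhj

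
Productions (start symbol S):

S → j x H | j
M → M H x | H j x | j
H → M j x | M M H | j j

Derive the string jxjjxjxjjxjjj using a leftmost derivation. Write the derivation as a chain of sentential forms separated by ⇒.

S ⇒ jxH   [S → j x H]
jxH ⇒ jxMMH   [H → M M H]
jxMMH ⇒ jxMHxMH   [M → M H x]
jxMHxMH ⇒ jxHjxHxMH   [M → H j x]
jxHjxHxMH ⇒ jxMjxjxHxMH   [H → M j x]
jxMjxjxHxMH ⇒ jxjjxjxHxMH   [M → j]
jxjjxjxHxMH ⇒ jxjjxjxjjxMH   [H → j j]
jxjjxjxjjxMH ⇒ jxjjxjxjjxjH   [M → j]
jxjjxjxjjxjH ⇒ jxjjxjxjjxjjj   [H → j j]

S ⇒ jxH ⇒ jxMMH ⇒ jxMHxMH ⇒ jxHjxHxMH ⇒ jxMjxjxHxMH ⇒ jxjjxjxHxMH ⇒ jxjjxjxjjxMH ⇒ jxjjxjxjjxjH ⇒ jxjjxjxjjxjjj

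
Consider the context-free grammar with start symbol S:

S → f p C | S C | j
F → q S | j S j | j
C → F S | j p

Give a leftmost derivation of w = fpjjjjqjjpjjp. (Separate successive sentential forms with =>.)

S => SC   [S → S C]
SC => fpCC   [S → f p C]
fpCC => fpFSC   [C → F S]
fpFSC => fpjSjSC   [F → j S j]
fpjSjSC => fpjjjSC   [S → j]
fpjjjSC => fpjjjSCC   [S → S C]
fpjjjSCC => fpjjjjCC   [S → j]
fpjjjjCC => fpjjjjFSC   [C → F S]
fpjjjjFSC => fpjjjjqSSC   [F → q S]
fpjjjjqSSC => fpjjjjqSCSC   [S → S C]
fpjjjjqSCSC => fpjjjjqjCSC   [S → j]
fpjjjjqjCSC => fpjjjjqjjpSC   [C → j p]
fpjjjjqjjpSC => fpjjjjqjjpjC   [S → j]
fpjjjjqjjpjC => fpjjjjqjjpjjp   [C → j p]

S=>SC=>fpCC=>fpFSC=>fpjSjSC=>fpjjjSC=>fpjjjSCC=>fpjjjjCC=>fpjjjjFSC=>fpjjjjqSSC=>fpjjjjqSCSC=>fpjjjjqjCSC=>fpjjjjqjjpSC=>fpjjjjqjjpjC=>fpjjjjqjjpjjp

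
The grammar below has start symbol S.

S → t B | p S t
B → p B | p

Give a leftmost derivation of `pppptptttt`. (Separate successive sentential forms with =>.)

S=>pSt=>ppStt=>pppSttt=>ppppStttt=>pppptBtttt=>pppptptttt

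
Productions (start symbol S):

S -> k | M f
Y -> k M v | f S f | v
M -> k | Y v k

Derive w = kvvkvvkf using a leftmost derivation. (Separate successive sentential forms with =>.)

S => Mf => Yvkf => kMvvkf => kYvkvvkf => kvvkvvkf

S => Mf   [S -> M f]
Mf => Yvkf   [M -> Y v k]
Yvkf => kMvvkf   [Y -> k M v]
kMvvkf => kYvkvvkf   [M -> Y v k]
kYvkvvkf => kvvkvvkf   [Y -> v]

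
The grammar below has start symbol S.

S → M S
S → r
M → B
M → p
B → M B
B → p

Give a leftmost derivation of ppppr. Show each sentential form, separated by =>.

S => MS   [S → M S]
MS => pS   [M → p]
pS => pMS   [S → M S]
pMS => pBS   [M → B]
pBS => pMBS   [B → M B]
pMBS => pBBS   [M → B]
pBBS => pMBBS   [B → M B]
pMBBS => pBBBS   [M → B]
pBBBS => ppBBS   [B → p]
ppBBS => pppBS   [B → p]
pppBS => ppppS   [B → p]
ppppS => ppppr   [S → r]

S => MS => pS => pMS => pBS => pMBS => pBBS => pMBBS => pBBBS => ppBBS => pppBS => ppppS => ppppr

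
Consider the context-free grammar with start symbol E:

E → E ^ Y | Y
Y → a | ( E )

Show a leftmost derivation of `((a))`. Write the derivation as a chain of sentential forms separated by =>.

E=>Y=>(E)=>(Y)=>((E))=>((Y))=>((a))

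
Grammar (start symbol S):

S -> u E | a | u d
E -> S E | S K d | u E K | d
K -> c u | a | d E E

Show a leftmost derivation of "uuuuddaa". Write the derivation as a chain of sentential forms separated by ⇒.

S⇒uE⇒uuEK⇒uuuEKK⇒uuuSEKK⇒uuuuEEKK⇒uuuudEKK⇒uuuuddKK⇒uuuuddaK⇒uuuuddaa

S ⇒ uE   [S -> u E]
uE ⇒ uuEK   [E -> u E K]
uuEK ⇒ uuuEKK   [E -> u E K]
uuuEKK ⇒ uuuSEKK   [E -> S E]
uuuSEKK ⇒ uuuuEEKK   [S -> u E]
uuuuEEKK ⇒ uuuudEKK   [E -> d]
uuuudEKK ⇒ uuuuddKK   [E -> d]
uuuuddKK ⇒ uuuuddaK   [K -> a]
uuuuddaK ⇒ uuuuddaa   [K -> a]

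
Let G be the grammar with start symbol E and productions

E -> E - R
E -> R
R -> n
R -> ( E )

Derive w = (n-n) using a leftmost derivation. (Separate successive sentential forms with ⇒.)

E ⇒ R ⇒ (E) ⇒ (E-R) ⇒ (R-R) ⇒ (n-R) ⇒ (n-n)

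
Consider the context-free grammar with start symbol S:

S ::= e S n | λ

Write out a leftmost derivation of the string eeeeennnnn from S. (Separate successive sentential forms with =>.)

S => eSn => eeSnn => eeeSnnn => eeeeSnnnn => eeeeeSnnnnn => eeeeennnnn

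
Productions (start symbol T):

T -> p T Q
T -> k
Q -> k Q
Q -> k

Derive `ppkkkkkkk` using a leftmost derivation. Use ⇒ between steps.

T⇒pTQ⇒ppTQQ⇒ppkQQ⇒ppkkQQ⇒ppkkkQQ⇒ppkkkkQQ⇒ppkkkkkQ⇒ppkkkkkkQ⇒ppkkkkkkk

T ⇒ pTQ   [T -> p T Q]
pTQ ⇒ ppTQQ   [T -> p T Q]
ppTQQ ⇒ ppkQQ   [T -> k]
ppkQQ ⇒ ppkkQQ   [Q -> k Q]
ppkkQQ ⇒ ppkkkQQ   [Q -> k Q]
ppkkkQQ ⇒ ppkkkkQQ   [Q -> k Q]
ppkkkkQQ ⇒ ppkkkkkQ   [Q -> k]
ppkkkkkQ ⇒ ppkkkkkkQ   [Q -> k Q]
ppkkkkkkQ ⇒ ppkkkkkkk   [Q -> k]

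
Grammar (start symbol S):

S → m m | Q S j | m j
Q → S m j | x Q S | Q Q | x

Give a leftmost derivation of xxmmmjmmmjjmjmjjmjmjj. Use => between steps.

S => QSj => SmjSj => QSjmjSj => SmjSjmjSj => QSjmjSjmjSj => xQSSjmjSjmjSj => xQQSSjmjSjmjSj => xxQSSjmjSjmjSj => xxSmjSSjmjSjmjSj => xxmmmjSSjmjSjmjSj => xxmmmjmmSjmjSjmjSj => xxmmmjmmmjjmjSjmjSj => xxmmmjmmmjjmjmjjmjSj => xxmmmjmmmjjmjmjjmjmjj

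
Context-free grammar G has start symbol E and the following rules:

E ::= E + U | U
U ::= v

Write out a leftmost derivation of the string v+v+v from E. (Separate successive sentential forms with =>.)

E=>E+U=>E+U+U=>U+U+U=>v+U+U=>v+v+U=>v+v+v

E => E+U   [E ::= E + U]
E+U => E+U+U   [E ::= E + U]
E+U+U => U+U+U   [E ::= U]
U+U+U => v+U+U   [U ::= v]
v+U+U => v+v+U   [U ::= v]
v+v+U => v+v+v   [U ::= v]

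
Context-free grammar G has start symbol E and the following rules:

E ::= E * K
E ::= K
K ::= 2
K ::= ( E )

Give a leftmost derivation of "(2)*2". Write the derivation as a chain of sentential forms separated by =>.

E => E*K => K*K => (E)*K => (K)*K => (2)*K => (2)*2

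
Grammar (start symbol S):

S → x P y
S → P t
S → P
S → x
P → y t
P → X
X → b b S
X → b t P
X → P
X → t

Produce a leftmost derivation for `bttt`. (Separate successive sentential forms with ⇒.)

S ⇒ Pt   [S → P t]
Pt ⇒ Xt   [P → X]
Xt ⇒ btPt   [X → b t P]
btPt ⇒ btXt   [P → X]
btXt ⇒ bttt   [X → t]

S ⇒ Pt ⇒ Xt ⇒ btPt ⇒ btXt ⇒ bttt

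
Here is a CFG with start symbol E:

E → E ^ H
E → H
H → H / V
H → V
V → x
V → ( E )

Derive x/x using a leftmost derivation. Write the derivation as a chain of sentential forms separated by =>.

E => H => H/V => V/V => x/V => x/x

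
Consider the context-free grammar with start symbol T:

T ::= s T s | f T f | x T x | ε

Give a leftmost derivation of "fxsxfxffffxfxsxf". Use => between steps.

T=>fTf=>fxTxf=>fxsTsxf=>fxsxTxsxf=>fxsxfTfxsxf=>fxsxfxTxfxsxf=>fxsxfxfTfxfxsxf=>fxsxfxffTffxfxsxf=>fxsxfxffffxfxsxf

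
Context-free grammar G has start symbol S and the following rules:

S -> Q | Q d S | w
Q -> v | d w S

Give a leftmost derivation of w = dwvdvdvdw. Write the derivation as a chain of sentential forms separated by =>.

S => Q => dwS => dwQdS => dwvdS => dwvdQdS => dwvdvdS => dwvdvdQdS => dwvdvdvdS => dwvdvdvdw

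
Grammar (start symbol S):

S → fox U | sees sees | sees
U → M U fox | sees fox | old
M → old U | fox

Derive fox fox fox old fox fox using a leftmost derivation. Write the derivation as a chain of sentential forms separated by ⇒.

S ⇒ fox U ⇒ fox M U fox ⇒ fox fox U fox ⇒ fox fox M U fox fox ⇒ fox fox fox U fox fox ⇒ fox fox fox old fox fox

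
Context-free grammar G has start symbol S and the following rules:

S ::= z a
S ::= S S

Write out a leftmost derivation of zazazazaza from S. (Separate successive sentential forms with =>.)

S => SS   [S ::= S S]
SS => zaS   [S ::= z a]
zaS => zaSS   [S ::= S S]
zaSS => zaSSS   [S ::= S S]
zaSSS => zazaSS   [S ::= z a]
zazaSS => zazazaS   [S ::= z a]
zazazaS => zazazaSS   [S ::= S S]
zazazaSS => zazazazaS   [S ::= z a]
zazazazaS => zazazazaza   [S ::= z a]

S => SS => zaS => zaSS => zaSSS => zazaSS => zazazaS => zazazaSS => zazazazaS => zazazazaza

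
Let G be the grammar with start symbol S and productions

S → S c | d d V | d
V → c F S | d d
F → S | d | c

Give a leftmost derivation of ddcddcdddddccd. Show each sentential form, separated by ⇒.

S ⇒ ddV ⇒ ddcFS ⇒ ddcSS ⇒ ddcScS ⇒ ddcddVcS ⇒ ddcddcFScS ⇒ ddcddcSScS ⇒ ddcddcddVScS ⇒ ddcddcddddScS ⇒ ddcddcddddSccS ⇒ ddcddcdddddccS ⇒ ddcddcdddddccd

S ⇒ ddV   [S → d d V]
ddV ⇒ ddcFS   [V → c F S]
ddcFS ⇒ ddcSS   [F → S]
ddcSS ⇒ ddcScS   [S → S c]
ddcScS ⇒ ddcddVcS   [S → d d V]
ddcddVcS ⇒ ddcddcFScS   [V → c F S]
ddcddcFScS ⇒ ddcddcSScS   [F → S]
ddcddcSScS ⇒ ddcddcddVScS   [S → d d V]
ddcddcddVScS ⇒ ddcddcddddScS   [V → d d]
ddcddcddddScS ⇒ ddcddcddddSccS   [S → S c]
ddcddcddddSccS ⇒ ddcddcdddddccS   [S → d]
ddcddcdddddccS ⇒ ddcddcdddddccd   [S → d]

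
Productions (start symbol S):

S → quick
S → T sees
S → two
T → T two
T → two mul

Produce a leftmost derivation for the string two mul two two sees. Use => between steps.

S => T sees => T two sees => T two two sees => two mul two two sees

S => T sees   [S → T sees]
T sees => T two sees   [T → T two]
T two sees => T two two sees   [T → T two]
T two two sees => two mul two two sees   [T → two mul]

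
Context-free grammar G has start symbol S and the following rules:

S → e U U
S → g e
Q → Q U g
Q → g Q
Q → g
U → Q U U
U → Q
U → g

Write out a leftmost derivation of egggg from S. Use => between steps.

S => eUU => eQUUU => egUUU => eggUU => egggU => egggg

S => eUU   [S → e U U]
eUU => eQUUU   [U → Q U U]
eQUUU => egUUU   [Q → g]
egUUU => eggUU   [U → g]
eggUU => egggU   [U → g]
egggU => egggg   [U → g]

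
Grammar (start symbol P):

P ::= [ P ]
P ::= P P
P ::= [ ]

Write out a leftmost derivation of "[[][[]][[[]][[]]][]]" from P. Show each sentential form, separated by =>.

P => [P] => [PP] => [PPP] => [[]PP] => [[]PPP] => [[][P]PP] => [[][[]]PP] => [[][[]][P]P] => [[][[]][PP]P] => [[][[]][[P]P]P] => [[][[]][[[]]P]P] => [[][[]][[[]][P]]P] => [[][[]][[[]][[]]]P] => [[][[]][[[]][[]]][]]

P => [P]   [P ::= [ P ]]
[P] => [PP]   [P ::= P P]
[PP] => [PPP]   [P ::= P P]
[PPP] => [[]PP]   [P ::= [ ]]
[[]PP] => [[]PPP]   [P ::= P P]
[[]PPP] => [[][P]PP]   [P ::= [ P ]]
[[][P]PP] => [[][[]]PP]   [P ::= [ ]]
[[][[]]PP] => [[][[]][P]P]   [P ::= [ P ]]
[[][[]][P]P] => [[][[]][PP]P]   [P ::= P P]
[[][[]][PP]P] => [[][[]][[P]P]P]   [P ::= [ P ]]
[[][[]][[P]P]P] => [[][[]][[[]]P]P]   [P ::= [ ]]
[[][[]][[[]]P]P] => [[][[]][[[]][P]]P]   [P ::= [ P ]]
[[][[]][[[]][P]]P] => [[][[]][[[]][[]]]P]   [P ::= [ ]]
[[][[]][[[]][[]]]P] => [[][[]][[[]][[]]][]]   [P ::= [ ]]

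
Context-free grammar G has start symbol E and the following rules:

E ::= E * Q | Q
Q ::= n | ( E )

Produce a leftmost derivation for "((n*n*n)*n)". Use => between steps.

E => Q => (E) => (E*Q) => (Q*Q) => ((E)*Q) => ((E*Q)*Q) => ((E*Q*Q)*Q) => ((Q*Q*Q)*Q) => ((n*Q*Q)*Q) => ((n*n*Q)*Q) => ((n*n*n)*Q) => ((n*n*n)*n)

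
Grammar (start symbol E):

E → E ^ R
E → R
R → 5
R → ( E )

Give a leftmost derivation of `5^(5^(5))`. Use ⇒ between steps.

E ⇒ E^R ⇒ R^R ⇒ 5^R ⇒ 5^(E) ⇒ 5^(E^R) ⇒ 5^(R^R) ⇒ 5^(5^R) ⇒ 5^(5^(E)) ⇒ 5^(5^(R)) ⇒ 5^(5^(5))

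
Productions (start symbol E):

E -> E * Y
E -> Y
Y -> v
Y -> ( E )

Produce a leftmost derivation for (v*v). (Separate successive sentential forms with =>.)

E => Y   [E -> Y]
Y => (E)   [Y -> ( E )]
(E) => (E*Y)   [E -> E * Y]
(E*Y) => (Y*Y)   [E -> Y]
(Y*Y) => (v*Y)   [Y -> v]
(v*Y) => (v*v)   [Y -> v]

E=>Y=>(E)=>(E*Y)=>(Y*Y)=>(v*Y)=>(v*v)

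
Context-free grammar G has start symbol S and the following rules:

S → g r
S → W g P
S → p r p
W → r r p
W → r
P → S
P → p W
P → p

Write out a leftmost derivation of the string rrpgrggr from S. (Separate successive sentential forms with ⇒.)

S ⇒ WgP ⇒ rrpgP ⇒ rrpgS ⇒ rrpgWgP ⇒ rrpgrgP ⇒ rrpgrgS ⇒ rrpgrggr

S ⇒ WgP   [S → W g P]
WgP ⇒ rrpgP   [W → r r p]
rrpgP ⇒ rrpgS   [P → S]
rrpgS ⇒ rrpgWgP   [S → W g P]
rrpgWgP ⇒ rrpgrgP   [W → r]
rrpgrgP ⇒ rrpgrgS   [P → S]
rrpgrgS ⇒ rrpgrggr   [S → g r]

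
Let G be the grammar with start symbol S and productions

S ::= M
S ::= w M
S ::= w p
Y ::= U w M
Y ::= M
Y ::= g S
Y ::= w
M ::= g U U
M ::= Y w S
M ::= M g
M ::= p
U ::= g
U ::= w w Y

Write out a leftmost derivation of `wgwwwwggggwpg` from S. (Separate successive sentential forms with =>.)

S => wM   [S ::= w M]
wM => wgUU   [M ::= g U U]
wgUU => wgwwYU   [U ::= w w Y]
wgwwYU => wgwwUwMU   [Y ::= U w M]
wgwwUwMU => wgwwwwYwMU   [U ::= w w Y]
wgwwwwYwMU => wgwwwwgSwMU   [Y ::= g S]
wgwwwwgSwMU => wgwwwwgMwMU   [S ::= M]
wgwwwwgMwMU => wgwwwwggUUwMU   [M ::= g U U]
wgwwwwggUUwMU => wgwwwwgggUwMU   [U ::= g]
wgwwwwgggUwMU => wgwwwwggggwMU   [U ::= g]
wgwwwwggggwMU => wgwwwwggggwpU   [M ::= p]
wgwwwwggggwpU => wgwwwwggggwpg   [U ::= g]

S => wM => wgUU => wgwwYU => wgwwUwMU => wgwwwwYwMU => wgwwwwgSwMU => wgwwwwgMwMU => wgwwwwggUUwMU => wgwwwwgggUwMU => wgwwwwggggwMU => wgwwwwggggwpU => wgwwwwggggwpg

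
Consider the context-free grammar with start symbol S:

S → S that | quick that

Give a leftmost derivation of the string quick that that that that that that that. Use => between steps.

S => S that => S that that => S that that that => S that that that that => S that that that that that => S that that that that that that => quick that that that that that that that

S => S that   [S → S that]
S that => S that that   [S → S that]
S that that => S that that that   [S → S that]
S that that that => S that that that that   [S → S that]
S that that that that => S that that that that that   [S → S that]
S that that that that that => S that that that that that that   [S → S that]
S that that that that that that => quick that that that that that that that   [S → quick that]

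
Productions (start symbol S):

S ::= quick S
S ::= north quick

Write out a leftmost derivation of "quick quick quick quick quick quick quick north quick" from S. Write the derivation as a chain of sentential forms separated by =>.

S => quick S   [S ::= quick S]
quick S => quick quick S   [S ::= quick S]
quick quick S => quick quick quick S   [S ::= quick S]
quick quick quick S => quick quick quick quick S   [S ::= quick S]
quick quick quick quick S => quick quick quick quick quick S   [S ::= quick S]
quick quick quick quick quick S => quick quick quick quick quick quick S   [S ::= quick S]
quick quick quick quick quick quick S => quick quick quick quick quick quick quick S   [S ::= quick S]
quick quick quick quick quick quick quick S => quick quick quick quick quick quick quick north quick   [S ::= north quick]

S => quick S => quick quick S => quick quick quick S => quick quick quick quick S => quick quick quick quick quick S => quick quick quick quick quick quick S => quick quick quick quick quick quick quick S => quick quick quick quick quick quick quick north quick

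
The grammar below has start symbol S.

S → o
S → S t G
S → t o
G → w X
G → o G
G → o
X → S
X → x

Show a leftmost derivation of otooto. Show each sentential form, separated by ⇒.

S ⇒ StG ⇒ StGtG ⇒ otGtG ⇒ otoGtG ⇒ otootG ⇒ otooto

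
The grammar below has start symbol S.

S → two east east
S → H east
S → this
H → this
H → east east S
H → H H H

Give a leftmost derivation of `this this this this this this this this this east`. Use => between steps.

S => H east   [S → H east]
H east => H H H east   [H → H H H]
H H H east => this H H east   [H → this]
this H H east => this H H H H east   [H → H H H]
this H H H H east => this H H H H H H east   [H → H H H]
this H H H H H H east => this H H H H H H H H east   [H → H H H]
this H H H H H H H H east => this this H H H H H H H east   [H → this]
this this H H H H H H H east => this this this H H H H H H east   [H → this]
this this this H H H H H H east => this this this this H H H H H east   [H → this]
this this this this H H H H H east => this this this this this H H H H east   [H → this]
this this this this this H H H H east => this this this this this this H H H east   [H → this]
this this this this this this H H H east => this this this this this this this H H east   [H → this]
this this this this this this this H H east => this this this this this this this this H east   [H → this]
this this this this this this this this H east => this this this this this this this this this east   [H → this]

S => H east => H H H east => this H H east => this H H H H east => this H H H H H H east => this H H H H H H H H east => this this H H H H H H H east => this this this H H H H H H east => this this this this H H H H H east => this this this this this H H H H east => this this this this this this H H H east => this this this this this this this H H east => this this this this this this this this H east => this this this this this this this this this east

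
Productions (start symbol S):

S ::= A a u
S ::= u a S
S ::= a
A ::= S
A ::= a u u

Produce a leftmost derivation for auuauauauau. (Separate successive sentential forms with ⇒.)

S⇒Aau⇒Sau⇒Aauau⇒Sauau⇒Aauauau⇒Sauauau⇒Aauauauau⇒auuauauauau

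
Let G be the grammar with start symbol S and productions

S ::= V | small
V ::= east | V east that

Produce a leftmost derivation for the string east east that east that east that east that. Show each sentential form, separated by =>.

S => V => V east that => V east that east that => V east that east that east that => V east that east that east that east that => east east that east that east that east that

S => V   [S ::= V]
V => V east that   [V ::= V east that]
V east that => V east that east that   [V ::= V east that]
V east that east that => V east that east that east that   [V ::= V east that]
V east that east that east that => V east that east that east that east that   [V ::= V east that]
V east that east that east that east that => east east that east that east that east that   [V ::= east]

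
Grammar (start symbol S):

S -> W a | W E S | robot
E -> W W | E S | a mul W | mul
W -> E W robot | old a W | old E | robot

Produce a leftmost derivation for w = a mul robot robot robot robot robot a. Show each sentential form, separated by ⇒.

S ⇒ W a   [S -> W a]
W a ⇒ E W robot a   [W -> E W robot]
E W robot a ⇒ E S W robot a   [E -> E S]
E S W robot a ⇒ E S S W robot a   [E -> E S]
E S S W robot a ⇒ a mul W S S W robot a   [E -> a mul W]
a mul W S S W robot a ⇒ a mul robot S S W robot a   [W -> robot]
a mul robot S S W robot a ⇒ a mul robot robot S W robot a   [S -> robot]
a mul robot robot S W robot a ⇒ a mul robot robot robot W robot a   [S -> robot]
a mul robot robot robot W robot a ⇒ a mul robot robot robot robot robot a   [W -> robot]

S ⇒ W a ⇒ E W robot a ⇒ E S W robot a ⇒ E S S W robot a ⇒ a mul W S S W robot a ⇒ a mul robot S S W robot a ⇒ a mul robot robot S W robot a ⇒ a mul robot robot robot W robot a ⇒ a mul robot robot robot robot robot a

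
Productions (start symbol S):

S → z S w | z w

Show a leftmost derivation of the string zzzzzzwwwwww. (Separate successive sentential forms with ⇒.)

S⇒zSw⇒zzSww⇒zzzSwww⇒zzzzSwwww⇒zzzzzSwwwww⇒zzzzzzwwwwww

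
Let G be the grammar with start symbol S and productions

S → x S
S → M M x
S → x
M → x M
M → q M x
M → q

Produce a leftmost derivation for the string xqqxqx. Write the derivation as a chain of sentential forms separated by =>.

S => MMx   [S → M M x]
MMx => xMMx   [M → x M]
xMMx => xqMxMx   [M → q M x]
xqMxMx => xqqxMx   [M → q]
xqqxMx => xqqxqx   [M → q]

S => MMx => xMMx => xqMxMx => xqqxMx => xqqxqx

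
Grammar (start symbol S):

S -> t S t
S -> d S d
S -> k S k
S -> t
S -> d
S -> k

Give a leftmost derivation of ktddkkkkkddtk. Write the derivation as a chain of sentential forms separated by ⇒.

S ⇒ kSk   [S -> k S k]
kSk ⇒ ktStk   [S -> t S t]
ktStk ⇒ ktdSdtk   [S -> d S d]
ktdSdtk ⇒ ktddSddtk   [S -> d S d]
ktddSddtk ⇒ ktddkSkddtk   [S -> k S k]
ktddkSkddtk ⇒ ktddkkSkkddtk   [S -> k S k]
ktddkkSkkddtk ⇒ ktddkkkkkddtk   [S -> k]

S ⇒ kSk ⇒ ktStk ⇒ ktdSdtk ⇒ ktddSddtk ⇒ ktddkSkddtk ⇒ ktddkkSkkddtk ⇒ ktddkkkkkddtk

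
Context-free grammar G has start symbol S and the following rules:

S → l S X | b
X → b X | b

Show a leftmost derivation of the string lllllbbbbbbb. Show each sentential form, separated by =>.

S => lSX   [S → l S X]
lSX => llSXX   [S → l S X]
llSXX => lllSXXX   [S → l S X]
lllSXXX => llllSXXXX   [S → l S X]
llllSXXXX => lllllSXXXXX   [S → l S X]
lllllSXXXXX => lllllbXXXXX   [S → b]
lllllbXXXXX => lllllbbXXXXX   [X → b X]
lllllbbXXXXX => lllllbbbXXXX   [X → b]
lllllbbbXXXX => lllllbbbbXXX   [X → b]
lllllbbbbXXX => lllllbbbbbXX   [X → b]
lllllbbbbbXX => lllllbbbbbbX   [X → b]
lllllbbbbbbX => lllllbbbbbbb   [X → b]

S => lSX => llSXX => lllSXXX => llllSXXXX => lllllSXXXXX => lllllbXXXXX => lllllbbXXXXX => lllllbbbXXXX => lllllbbbbXXX => lllllbbbbbXX => lllllbbbbbbX => lllllbbbbbbb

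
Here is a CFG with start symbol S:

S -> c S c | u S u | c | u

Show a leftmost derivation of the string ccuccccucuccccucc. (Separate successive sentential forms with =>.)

S => cSc => ccScc => ccuSucc => ccucScucc => ccuccSccucc => ccucccScccucc => ccuccccSccccucc => ccuccccuSuccccucc => ccuccccucuccccucc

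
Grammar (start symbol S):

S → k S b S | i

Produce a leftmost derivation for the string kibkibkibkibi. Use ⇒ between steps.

S ⇒ kSbS ⇒ kibS ⇒ kibkSbS ⇒ kibkibS ⇒ kibkibkSbS ⇒ kibkibkibS ⇒ kibkibkibkSbS ⇒ kibkibkibkibS ⇒ kibkibkibkibi

S ⇒ kSbS   [S → k S b S]
kSbS ⇒ kibS   [S → i]
kibS ⇒ kibkSbS   [S → k S b S]
kibkSbS ⇒ kibkibS   [S → i]
kibkibS ⇒ kibkibkSbS   [S → k S b S]
kibkibkSbS ⇒ kibkibkibS   [S → i]
kibkibkibS ⇒ kibkibkibkSbS   [S → k S b S]
kibkibkibkSbS ⇒ kibkibkibkibS   [S → i]
kibkibkibkibS ⇒ kibkibkibkibi   [S → i]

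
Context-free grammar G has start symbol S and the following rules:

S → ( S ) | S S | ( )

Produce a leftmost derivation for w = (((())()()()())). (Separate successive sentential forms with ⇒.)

S⇒(S)⇒((S))⇒((SS))⇒((SSS))⇒((SSSS))⇒((SSSSS))⇒(((S)SSSS))⇒(((())SSSS))⇒(((())()SSS))⇒(((())()()SS))⇒(((())()()()S))⇒(((())()()()()))

S ⇒ (S)   [S → ( S )]
(S) ⇒ ((S))   [S → ( S )]
((S)) ⇒ ((SS))   [S → S S]
((SS)) ⇒ ((SSS))   [S → S S]
((SSS)) ⇒ ((SSSS))   [S → S S]
((SSSS)) ⇒ ((SSSSS))   [S → S S]
((SSSSS)) ⇒ (((S)SSSS))   [S → ( S )]
(((S)SSSS)) ⇒ (((())SSSS))   [S → ( )]
(((())SSSS)) ⇒ (((())()SSS))   [S → ( )]
(((())()SSS)) ⇒ (((())()()SS))   [S → ( )]
(((())()()SS)) ⇒ (((())()()()S))   [S → ( )]
(((())()()()S)) ⇒ (((())()()()()))   [S → ( )]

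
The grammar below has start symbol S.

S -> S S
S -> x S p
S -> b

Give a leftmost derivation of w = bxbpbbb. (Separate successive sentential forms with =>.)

S => SS => bS => bSS => bxSpS => bxbpS => bxbpSS => bxbpSSS => bxbpbSS => bxbpbbS => bxbpbbb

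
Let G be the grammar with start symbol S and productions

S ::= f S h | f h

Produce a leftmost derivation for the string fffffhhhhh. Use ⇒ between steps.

S ⇒ fSh ⇒ ffShh ⇒ fffShhh ⇒ ffffShhhh ⇒ fffffhhhhh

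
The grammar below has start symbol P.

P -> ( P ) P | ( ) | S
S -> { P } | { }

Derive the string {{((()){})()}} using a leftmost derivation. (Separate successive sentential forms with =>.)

P => S   [P -> S]
S => {P}   [S -> { P }]
{P} => {S}   [P -> S]
{S} => {{P}}   [S -> { P }]
{{P}} => {{(P)P}}   [P -> ( P ) P]
{{(P)P}} => {{((P)P)P}}   [P -> ( P ) P]
{{((P)P)P}} => {{((())P)P}}   [P -> ( )]
{{((())P)P}} => {{((())S)P}}   [P -> S]
{{((())S)P}} => {{((()){})P}}   [S -> { }]
{{((()){})P}} => {{((()){})()}}   [P -> ( )]

P => S => {P} => {S} => {{P}} => {{(P)P}} => {{((P)P)P}} => {{((())P)P}} => {{((())S)P}} => {{((()){})P}} => {{((()){})()}}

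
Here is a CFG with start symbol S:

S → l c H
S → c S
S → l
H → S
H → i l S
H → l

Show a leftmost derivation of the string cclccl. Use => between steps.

S => cS => ccS => cclcH => cclcS => cclccS => cclccl

S => cS   [S → c S]
cS => ccS   [S → c S]
ccS => cclcH   [S → l c H]
cclcH => cclcS   [H → S]
cclcS => cclccS   [S → c S]
cclccS => cclccl   [S → l]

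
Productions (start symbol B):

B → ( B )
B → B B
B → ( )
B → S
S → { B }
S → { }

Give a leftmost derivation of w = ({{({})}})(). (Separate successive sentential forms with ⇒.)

B ⇒ BB ⇒ (B)B ⇒ (S)B ⇒ ({B})B ⇒ ({S})B ⇒ ({{B}})B ⇒ ({{(B)}})B ⇒ ({{(S)}})B ⇒ ({{({})}})B ⇒ ({{({})}})()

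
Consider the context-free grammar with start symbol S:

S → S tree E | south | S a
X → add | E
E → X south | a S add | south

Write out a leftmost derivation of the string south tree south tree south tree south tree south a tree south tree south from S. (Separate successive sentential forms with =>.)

S => S tree E => S tree E tree E => S a tree E tree E => S tree E a tree E tree E => S tree E tree E a tree E tree E => S tree E tree E tree E a tree E tree E => S tree E tree E tree E tree E a tree E tree E => south tree E tree E tree E tree E a tree E tree E => south tree south tree E tree E tree E a tree E tree E => south tree south tree south tree E tree E a tree E tree E => south tree south tree south tree south tree E a tree E tree E => south tree south tree south tree south tree south a tree E tree E => south tree south tree south tree south tree south a tree south tree E => south tree south tree south tree south tree south a tree south tree south

S => S tree E   [S → S tree E]
S tree E => S tree E tree E   [S → S tree E]
S tree E tree E => S a tree E tree E   [S → S a]
S a tree E tree E => S tree E a tree E tree E   [S → S tree E]
S tree E a tree E tree E => S tree E tree E a tree E tree E   [S → S tree E]
S tree E tree E a tree E tree E => S tree E tree E tree E a tree E tree E   [S → S tree E]
S tree E tree E tree E a tree E tree E => S tree E tree E tree E tree E a tree E tree E   [S → S tree E]
S tree E tree E tree E tree E a tree E tree E => south tree E tree E tree E tree E a tree E tree E   [S → south]
south tree E tree E tree E tree E a tree E tree E => south tree south tree E tree E tree E a tree E tree E   [E → south]
south tree south tree E tree E tree E a tree E tree E => south tree south tree south tree E tree E a tree E tree E   [E → south]
south tree south tree south tree E tree E a tree E tree E => south tree south tree south tree south tree E a tree E tree E   [E → south]
south tree south tree south tree south tree E a tree E tree E => south tree south tree south tree south tree south a tree E tree E   [E → south]
south tree south tree south tree south tree south a tree E tree E => south tree south tree south tree south tree south a tree south tree E   [E → south]
south tree south tree south tree south tree south a tree south tree E => south tree south tree south tree south tree south a tree south tree south   [E → south]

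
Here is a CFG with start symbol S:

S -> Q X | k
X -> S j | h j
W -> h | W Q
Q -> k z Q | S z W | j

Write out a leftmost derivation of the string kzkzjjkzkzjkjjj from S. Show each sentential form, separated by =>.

S=>QX=>kzQX=>kzkzQX=>kzkzjX=>kzkzjSj=>kzkzjQXj=>kzkzjjXj=>kzkzjjSjj=>kzkzjjQXjj=>kzkzjjkzQXjj=>kzkzjjkzkzQXjj=>kzkzjjkzkzjXjj=>kzkzjjkzkzjSjjj=>kzkzjjkzkzjkjjj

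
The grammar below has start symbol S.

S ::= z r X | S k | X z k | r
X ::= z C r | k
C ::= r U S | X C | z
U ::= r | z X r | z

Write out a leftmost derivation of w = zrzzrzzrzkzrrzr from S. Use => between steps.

S => zrX   [S ::= z r X]
zrX => zrzCr   [X ::= z C r]
zrzCr => zrzXCr   [C ::= X C]
zrzXCr => zrzzCrCr   [X ::= z C r]
zrzzCrCr => zrzzrUSrCr   [C ::= r U S]
zrzzrUSrCr => zrzzrzSrCr   [U ::= z]
zrzzrzSrCr => zrzzrzzrXrCr   [S ::= z r X]
zrzzrzzrXrCr => zrzzrzzrzCrrCr   [X ::= z C r]
zrzzrzzrzCrrCr => zrzzrzzrzXCrrCr   [C ::= X C]
zrzzrzzrzXCrrCr => zrzzrzzrzkCrrCr   [X ::= k]
zrzzrzzrzkCrrCr => zrzzrzzrzkzrrCr   [C ::= z]
zrzzrzzrzkzrrCr => zrzzrzzrzkzrrzr   [C ::= z]

S=>zrX=>zrzCr=>zrzXCr=>zrzzCrCr=>zrzzrUSrCr=>zrzzrzSrCr=>zrzzrzzrXrCr=>zrzzrzzrzCrrCr=>zrzzrzzrzXCrrCr=>zrzzrzzrzkCrrCr=>zrzzrzzrzkzrrCr=>zrzzrzzrzkzrrzr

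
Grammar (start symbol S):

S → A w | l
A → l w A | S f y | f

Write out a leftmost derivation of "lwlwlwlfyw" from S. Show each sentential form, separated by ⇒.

S ⇒ Aw   [S → A w]
Aw ⇒ lwAw   [A → l w A]
lwAw ⇒ lwlwAw   [A → l w A]
lwlwAw ⇒ lwlwlwAw   [A → l w A]
lwlwlwAw ⇒ lwlwlwSfyw   [A → S f y]
lwlwlwSfyw ⇒ lwlwlwlfyw   [S → l]

S ⇒ Aw ⇒ lwAw ⇒ lwlwAw ⇒ lwlwlwAw ⇒ lwlwlwSfyw ⇒ lwlwlwlfyw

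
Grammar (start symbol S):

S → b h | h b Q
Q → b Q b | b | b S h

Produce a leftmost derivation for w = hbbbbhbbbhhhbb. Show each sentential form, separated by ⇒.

S ⇒ hbQ ⇒ hbbQb ⇒ hbbbQbb ⇒ hbbbbShbb ⇒ hbbbbhbQhbb ⇒ hbbbbhbbShhbb ⇒ hbbbbhbbbhhhbb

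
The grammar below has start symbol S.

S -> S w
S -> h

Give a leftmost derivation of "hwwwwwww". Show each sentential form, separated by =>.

S => Sw => Sww => Swww => Swwww => Swwwww => Swwwwww => Swwwwwww => hwwwwwww

S => Sw   [S -> S w]
Sw => Sww   [S -> S w]
Sww => Swww   [S -> S w]
Swww => Swwww   [S -> S w]
Swwww => Swwwww   [S -> S w]
Swwwww => Swwwwww   [S -> S w]
Swwwwww => Swwwwwww   [S -> S w]
Swwwwwww => hwwwwwww   [S -> h]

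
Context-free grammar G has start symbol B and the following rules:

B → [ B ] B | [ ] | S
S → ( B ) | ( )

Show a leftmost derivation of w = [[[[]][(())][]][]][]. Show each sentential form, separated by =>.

B => [B]B => [[B]B]B => [[[B]B]B]B => [[[[]]B]B]B => [[[[]][B]B]B]B => [[[[]][S]B]B]B => [[[[]][(B)]B]B]B => [[[[]][(S)]B]B]B => [[[[]][(())]B]B]B => [[[[]][(())][]]B]B => [[[[]][(())][]][]]B => [[[[]][(())][]][]][]

B => [B]B   [B → [ B ] B]
[B]B => [[B]B]B   [B → [ B ] B]
[[B]B]B => [[[B]B]B]B   [B → [ B ] B]
[[[B]B]B]B => [[[[]]B]B]B   [B → [ ]]
[[[[]]B]B]B => [[[[]][B]B]B]B   [B → [ B ] B]
[[[[]][B]B]B]B => [[[[]][S]B]B]B   [B → S]
[[[[]][S]B]B]B => [[[[]][(B)]B]B]B   [S → ( B )]
[[[[]][(B)]B]B]B => [[[[]][(S)]B]B]B   [B → S]
[[[[]][(S)]B]B]B => [[[[]][(())]B]B]B   [S → ( )]
[[[[]][(())]B]B]B => [[[[]][(())][]]B]B   [B → [ ]]
[[[[]][(())][]]B]B => [[[[]][(())][]][]]B   [B → [ ]]
[[[[]][(())][]][]]B => [[[[]][(())][]][]][]   [B → [ ]]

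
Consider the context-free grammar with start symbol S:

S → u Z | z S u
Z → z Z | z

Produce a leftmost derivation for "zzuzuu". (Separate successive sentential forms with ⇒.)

S ⇒ zSu ⇒ zzSuu ⇒ zzuZuu ⇒ zzuzuu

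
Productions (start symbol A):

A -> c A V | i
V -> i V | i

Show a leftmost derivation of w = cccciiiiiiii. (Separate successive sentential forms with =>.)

A => cAV   [A -> c A V]
cAV => ccAVV   [A -> c A V]
ccAVV => cccAVVV   [A -> c A V]
cccAVVV => ccccAVVVV   [A -> c A V]
ccccAVVVV => cccciVVVV   [A -> i]
cccciVVVV => cccciiVVVV   [V -> i V]
cccciiVVVV => cccciiiVVVV   [V -> i V]
cccciiiVVVV => cccciiiiVVV   [V -> i]
cccciiiiVVV => cccciiiiiVVV   [V -> i V]
cccciiiiiVVV => cccciiiiiiVV   [V -> i]
cccciiiiiiVV => cccciiiiiiiV   [V -> i]
cccciiiiiiiV => cccciiiiiiii   [V -> i]

A => cAV => ccAVV => cccAVVV => ccccAVVVV => cccciVVVV => cccciiVVVV => cccciiiVVVV => cccciiiiVVV => cccciiiiiVVV => cccciiiiiiVV => cccciiiiiiiV => cccciiiiiiii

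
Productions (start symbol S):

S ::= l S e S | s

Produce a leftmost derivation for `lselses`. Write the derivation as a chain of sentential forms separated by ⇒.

S⇒lSeS⇒lseS⇒lselSeS⇒lselseS⇒lselses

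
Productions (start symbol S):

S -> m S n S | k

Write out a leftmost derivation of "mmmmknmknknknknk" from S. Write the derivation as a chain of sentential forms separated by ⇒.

S⇒mSnS⇒mmSnSnS⇒mmmSnSnSnS⇒mmmmSnSnSnSnS⇒mmmmknSnSnSnS⇒mmmmknmSnSnSnSnS⇒mmmmknmknSnSnSnS⇒mmmmknmknknSnSnS⇒mmmmknmknknknSnS⇒mmmmknmknknknknS⇒mmmmknmknknknknk

S ⇒ mSnS   [S -> m S n S]
mSnS ⇒ mmSnSnS   [S -> m S n S]
mmSnSnS ⇒ mmmSnSnSnS   [S -> m S n S]
mmmSnSnSnS ⇒ mmmmSnSnSnSnS   [S -> m S n S]
mmmmSnSnSnSnS ⇒ mmmmknSnSnSnS   [S -> k]
mmmmknSnSnSnS ⇒ mmmmknmSnSnSnSnS   [S -> m S n S]
mmmmknmSnSnSnSnS ⇒ mmmmknmknSnSnSnS   [S -> k]
mmmmknmknSnSnSnS ⇒ mmmmknmknknSnSnS   [S -> k]
mmmmknmknknSnSnS ⇒ mmmmknmknknknSnS   [S -> k]
mmmmknmknknknSnS ⇒ mmmmknmknknknknS   [S -> k]
mmmmknmknknknknS ⇒ mmmmknmknknknknk   [S -> k]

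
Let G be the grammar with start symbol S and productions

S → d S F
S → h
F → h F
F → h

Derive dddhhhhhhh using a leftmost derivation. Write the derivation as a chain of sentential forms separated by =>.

S => dSF => ddSFF => dddSFFF => dddhFFF => dddhhFF => dddhhhFF => dddhhhhFF => dddhhhhhFF => dddhhhhhhF => dddhhhhhhh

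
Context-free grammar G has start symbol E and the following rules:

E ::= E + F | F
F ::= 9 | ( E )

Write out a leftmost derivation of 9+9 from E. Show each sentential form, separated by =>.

E => E+F   [E ::= E + F]
E+F => F+F   [E ::= F]
F+F => 9+F   [F ::= 9]
9+F => 9+9   [F ::= 9]

E=>E+F=>F+F=>9+F=>9+9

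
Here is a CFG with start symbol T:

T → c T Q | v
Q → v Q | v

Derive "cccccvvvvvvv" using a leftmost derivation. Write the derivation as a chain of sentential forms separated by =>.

T => cTQ => ccTQQ => cccTQQQ => ccccTQQQQ => cccccTQQQQQ => cccccvQQQQQ => cccccvvQQQQQ => cccccvvvQQQQ => cccccvvvvQQQ => cccccvvvvvQQ => cccccvvvvvvQ => cccccvvvvvvv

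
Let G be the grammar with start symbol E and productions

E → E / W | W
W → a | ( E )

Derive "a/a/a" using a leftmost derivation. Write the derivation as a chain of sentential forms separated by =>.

E=>E/W=>E/W/W=>W/W/W=>a/W/W=>a/a/W=>a/a/a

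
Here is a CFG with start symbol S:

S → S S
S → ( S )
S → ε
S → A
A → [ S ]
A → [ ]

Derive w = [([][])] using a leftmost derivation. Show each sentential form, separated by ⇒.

S ⇒ A   [S → A]
A ⇒ [S]   [A → [ S ]]
[S] ⇒ [(S)]   [S → ( S )]
[(S)] ⇒ [(SS)]   [S → S S]
[(SS)] ⇒ [(SSS)]   [S → S S]
[(SSS)] ⇒ [(ASS)]   [S → A]
[(ASS)] ⇒ [([]SS)]   [A → [ ]]
[([]SS)] ⇒ [([]AS)]   [S → A]
[([]AS)] ⇒ [([][]S)]   [A → [ ]]
[([][]S)] ⇒ [([][])]   [S → ε]

S ⇒ A ⇒ [S] ⇒ [(S)] ⇒ [(SS)] ⇒ [(SSS)] ⇒ [(ASS)] ⇒ [([]SS)] ⇒ [([]AS)] ⇒ [([][]S)] ⇒ [([][])]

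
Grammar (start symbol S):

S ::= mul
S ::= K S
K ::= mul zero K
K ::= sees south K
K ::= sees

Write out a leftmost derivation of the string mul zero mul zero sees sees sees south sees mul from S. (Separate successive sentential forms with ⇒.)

S ⇒ K S ⇒ mul zero K S ⇒ mul zero mul zero K S ⇒ mul zero mul zero sees S ⇒ mul zero mul zero sees K S ⇒ mul zero mul zero sees sees S ⇒ mul zero mul zero sees sees K S ⇒ mul zero mul zero sees sees sees south K S ⇒ mul zero mul zero sees sees sees south sees S ⇒ mul zero mul zero sees sees sees south sees mul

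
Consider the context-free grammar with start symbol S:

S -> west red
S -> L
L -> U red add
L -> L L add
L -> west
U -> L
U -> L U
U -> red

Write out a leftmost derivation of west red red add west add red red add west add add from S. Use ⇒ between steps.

S ⇒ L ⇒ L L add ⇒ west L add ⇒ west L L add add ⇒ west U red add L add add ⇒ west L U red add L add add ⇒ west L L add U red add L add add ⇒ west U red add L add U red add L add add ⇒ west red red add L add U red add L add add ⇒ west red red add west add U red add L add add ⇒ west red red add west add red red add L add add ⇒ west red red add west add red red add west add add

S ⇒ L   [S -> L]
L ⇒ L L add   [L -> L L add]
L L add ⇒ west L add   [L -> west]
west L add ⇒ west L L add add   [L -> L L add]
west L L add add ⇒ west U red add L add add   [L -> U red add]
west U red add L add add ⇒ west L U red add L add add   [U -> L U]
west L U red add L add add ⇒ west L L add U red add L add add   [L -> L L add]
west L L add U red add L add add ⇒ west U red add L add U red add L add add   [L -> U red add]
west U red add L add U red add L add add ⇒ west red red add L add U red add L add add   [U -> red]
west red red add L add U red add L add add ⇒ west red red add west add U red add L add add   [L -> west]
west red red add west add U red add L add add ⇒ west red red add west add red red add L add add   [U -> red]
west red red add west add red red add L add add ⇒ west red red add west add red red add west add add   [L -> west]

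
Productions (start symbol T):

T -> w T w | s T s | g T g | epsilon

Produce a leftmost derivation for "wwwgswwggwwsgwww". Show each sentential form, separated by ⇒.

T ⇒ wTw   [T -> w T w]
wTw ⇒ wwTww   [T -> w T w]
wwTww ⇒ wwwTwww   [T -> w T w]
wwwTwww ⇒ wwwgTgwww   [T -> g T g]
wwwgTgwww ⇒ wwwgsTsgwww   [T -> s T s]
wwwgsTsgwww ⇒ wwwgswTwsgwww   [T -> w T w]
wwwgswTwsgwww ⇒ wwwgswwTwwsgwww   [T -> w T w]
wwwgswwTwwsgwww ⇒ wwwgswwgTgwwsgwww   [T -> g T g]
wwwgswwgTgwwsgwww ⇒ wwwgswwggwwsgwww   [T -> epsilon]

T ⇒ wTw ⇒ wwTww ⇒ wwwTwww ⇒ wwwgTgwww ⇒ wwwgsTsgwww ⇒ wwwgswTwsgwww ⇒ wwwgswwTwwsgwww ⇒ wwwgswwgTgwwsgwww ⇒ wwwgswwggwwsgwww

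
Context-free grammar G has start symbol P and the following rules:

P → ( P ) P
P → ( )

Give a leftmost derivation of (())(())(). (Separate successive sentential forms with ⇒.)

P ⇒ (P)P ⇒ (())P ⇒ (())(P)P ⇒ (())(())P ⇒ (())(())()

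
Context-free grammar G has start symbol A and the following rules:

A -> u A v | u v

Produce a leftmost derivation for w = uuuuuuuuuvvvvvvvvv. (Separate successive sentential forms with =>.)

A => uAv   [A -> u A v]
uAv => uuAvv   [A -> u A v]
uuAvv => uuuAvvv   [A -> u A v]
uuuAvvv => uuuuAvvvv   [A -> u A v]
uuuuAvvvv => uuuuuAvvvvv   [A -> u A v]
uuuuuAvvvvv => uuuuuuAvvvvvv   [A -> u A v]
uuuuuuAvvvvvv => uuuuuuuAvvvvvvv   [A -> u A v]
uuuuuuuAvvvvvvv => uuuuuuuuAvvvvvvvv   [A -> u A v]
uuuuuuuuAvvvvvvvv => uuuuuuuuuvvvvvvvvv   [A -> u v]

A => uAv => uuAvv => uuuAvvv => uuuuAvvvv => uuuuuAvvvvv => uuuuuuAvvvvvv => uuuuuuuAvvvvvvv => uuuuuuuuAvvvvvvvv => uuuuuuuuuvvvvvvvvv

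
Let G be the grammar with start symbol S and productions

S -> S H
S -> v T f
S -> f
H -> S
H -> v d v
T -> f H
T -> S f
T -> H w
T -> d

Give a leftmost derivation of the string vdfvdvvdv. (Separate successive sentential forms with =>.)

S=>SH=>SHH=>vTfHH=>vdfHH=>vdfvdvH=>vdfvdvvdv

S => SH   [S -> S H]
SH => SHH   [S -> S H]
SHH => vTfHH   [S -> v T f]
vTfHH => vdfHH   [T -> d]
vdfHH => vdfvdvH   [H -> v d v]
vdfvdvH => vdfvdvvdv   [H -> v d v]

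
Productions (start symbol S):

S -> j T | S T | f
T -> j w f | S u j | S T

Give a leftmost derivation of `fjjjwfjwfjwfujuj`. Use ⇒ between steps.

S ⇒ ST ⇒ fT ⇒ fSuj ⇒ fjTuj ⇒ fjSujuj ⇒ fjSTujuj ⇒ fjSTTujuj ⇒ fjjTTTujuj ⇒ fjjjwfTTujuj ⇒ fjjjwfjwfTujuj ⇒ fjjjwfjwfjwfujuj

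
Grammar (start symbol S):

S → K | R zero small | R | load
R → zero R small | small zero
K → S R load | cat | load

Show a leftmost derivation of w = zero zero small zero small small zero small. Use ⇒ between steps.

S ⇒ R zero small ⇒ zero R small zero small ⇒ zero zero R small small zero small ⇒ zero zero small zero small small zero small

S ⇒ R zero small   [S → R zero small]
R zero small ⇒ zero R small zero small   [R → zero R small]
zero R small zero small ⇒ zero zero R small small zero small   [R → zero R small]
zero zero R small small zero small ⇒ zero zero small zero small small zero small   [R → small zero]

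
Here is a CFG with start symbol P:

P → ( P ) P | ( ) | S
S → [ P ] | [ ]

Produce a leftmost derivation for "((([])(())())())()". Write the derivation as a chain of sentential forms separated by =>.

P => (P)P => ((P)P)P => (((P)P)P)P => (((S)P)P)P => ((([])P)P)P => ((([])(P)P)P)P => ((([])(())P)P)P => ((([])(())())P)P => ((([])(())())())P => ((([])(())())())()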